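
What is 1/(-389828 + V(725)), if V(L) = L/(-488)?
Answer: -488/190236789 ≈ -2.5652e-6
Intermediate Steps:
V(L) = -L/488 (V(L) = L*(-1/488) = -L/488)
1/(-389828 + V(725)) = 1/(-389828 - 1/488*725) = 1/(-389828 - 725/488) = 1/(-190236789/488) = -488/190236789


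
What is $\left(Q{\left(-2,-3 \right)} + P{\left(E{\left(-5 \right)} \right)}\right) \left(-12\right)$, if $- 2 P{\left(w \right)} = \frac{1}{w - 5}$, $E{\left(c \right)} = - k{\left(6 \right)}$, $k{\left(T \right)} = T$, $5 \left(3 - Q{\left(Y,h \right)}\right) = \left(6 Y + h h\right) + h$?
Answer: $- \frac{2802}{55} \approx -50.945$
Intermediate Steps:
$Q{\left(Y,h \right)} = 3 - \frac{6 Y}{5} - \frac{h}{5} - \frac{h^{2}}{5}$ ($Q{\left(Y,h \right)} = 3 - \frac{\left(6 Y + h h\right) + h}{5} = 3 - \frac{\left(6 Y + h^{2}\right) + h}{5} = 3 - \frac{\left(h^{2} + 6 Y\right) + h}{5} = 3 - \frac{h + h^{2} + 6 Y}{5} = 3 - \left(\frac{h}{5} + \frac{h^{2}}{5} + \frac{6 Y}{5}\right) = 3 - \frac{6 Y}{5} - \frac{h}{5} - \frac{h^{2}}{5}$)
$E{\left(c \right)} = -6$ ($E{\left(c \right)} = \left(-1\right) 6 = -6$)
$P{\left(w \right)} = - \frac{1}{2 \left(-5 + w\right)}$ ($P{\left(w \right)} = - \frac{1}{2 \left(w - 5\right)} = - \frac{1}{2 \left(-5 + w\right)}$)
$\left(Q{\left(-2,-3 \right)} + P{\left(E{\left(-5 \right)} \right)}\right) \left(-12\right) = \left(\left(3 - - \frac{12}{5} - - \frac{3}{5} - \frac{\left(-3\right)^{2}}{5}\right) - \frac{1}{-10 + 2 \left(-6\right)}\right) \left(-12\right) = \left(\left(3 + \frac{12}{5} + \frac{3}{5} - \frac{9}{5}\right) - \frac{1}{-10 - 12}\right) \left(-12\right) = \left(\left(3 + \frac{12}{5} + \frac{3}{5} - \frac{9}{5}\right) - \frac{1}{-22}\right) \left(-12\right) = \left(\frac{21}{5} - - \frac{1}{22}\right) \left(-12\right) = \left(\frac{21}{5} + \frac{1}{22}\right) \left(-12\right) = \frac{467}{110} \left(-12\right) = - \frac{2802}{55}$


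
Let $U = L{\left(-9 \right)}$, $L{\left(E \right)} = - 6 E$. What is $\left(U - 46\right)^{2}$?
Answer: $64$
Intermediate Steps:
$U = 54$ ($U = \left(-6\right) \left(-9\right) = 54$)
$\left(U - 46\right)^{2} = \left(54 - 46\right)^{2} = 8^{2} = 64$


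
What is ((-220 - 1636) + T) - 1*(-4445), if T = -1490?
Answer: 1099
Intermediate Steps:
((-220 - 1636) + T) - 1*(-4445) = ((-220 - 1636) - 1490) - 1*(-4445) = (-1856 - 1490) + 4445 = -3346 + 4445 = 1099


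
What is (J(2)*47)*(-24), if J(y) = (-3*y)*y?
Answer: 13536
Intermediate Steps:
J(y) = -3*y**2
(J(2)*47)*(-24) = (-3*2**2*47)*(-24) = (-3*4*47)*(-24) = -12*47*(-24) = -564*(-24) = 13536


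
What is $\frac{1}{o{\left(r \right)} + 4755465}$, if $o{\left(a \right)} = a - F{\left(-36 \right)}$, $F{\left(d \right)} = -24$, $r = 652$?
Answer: $\frac{1}{4756141} \approx 2.1025 \cdot 10^{-7}$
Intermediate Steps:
$o{\left(a \right)} = 24 + a$ ($o{\left(a \right)} = a - -24 = a + 24 = 24 + a$)
$\frac{1}{o{\left(r \right)} + 4755465} = \frac{1}{\left(24 + 652\right) + 4755465} = \frac{1}{676 + 4755465} = \frac{1}{4756141}$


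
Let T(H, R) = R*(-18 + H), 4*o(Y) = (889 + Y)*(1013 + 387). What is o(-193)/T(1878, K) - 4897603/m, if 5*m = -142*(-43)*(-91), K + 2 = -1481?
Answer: 1123531590835/25544713558 ≈ 43.983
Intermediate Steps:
K = -1483 (K = -2 - 1481 = -1483)
o(Y) = 311150 + 350*Y (o(Y) = ((889 + Y)*(1013 + 387))/4 = ((889 + Y)*1400)/4 = (1244600 + 1400*Y)/4 = 311150 + 350*Y)
m = -555646/5 (m = (-142*(-43)*(-91))/5 = (6106*(-91))/5 = (1/5)*(-555646) = -555646/5 ≈ -1.1113e+5)
o(-193)/T(1878, K) - 4897603/m = (311150 + 350*(-193))/((-1483*(-18 + 1878))) - 4897603/(-555646/5) = (311150 - 67550)/((-1483*1860)) - 4897603*(-5/555646) = 243600/(-2758380) + 24488015/555646 = 243600*(-1/2758380) + 24488015/555646 = -4060/45973 + 24488015/555646 = 1123531590835/25544713558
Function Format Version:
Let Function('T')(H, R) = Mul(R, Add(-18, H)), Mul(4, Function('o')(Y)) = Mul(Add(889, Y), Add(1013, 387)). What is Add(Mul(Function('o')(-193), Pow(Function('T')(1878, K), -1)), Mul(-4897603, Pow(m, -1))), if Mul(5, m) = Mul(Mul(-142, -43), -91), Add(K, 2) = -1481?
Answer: Rational(1123531590835, 25544713558) ≈ 43.983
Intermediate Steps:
K = -1483 (K = Add(-2, -1481) = -1483)
Function('o')(Y) = Add(311150, Mul(350, Y)) (Function('o')(Y) = Mul(Rational(1, 4), Mul(Add(889, Y), Add(1013, 387))) = Mul(Rational(1, 4), Mul(Add(889, Y), 1400)) = Mul(Rational(1, 4), Add(1244600, Mul(1400, Y))) = Add(311150, Mul(350, Y)))
m = Rational(-555646, 5) (m = Mul(Rational(1, 5), Mul(Mul(-142, -43), -91)) = Mul(Rational(1, 5), Mul(6106, -91)) = Mul(Rational(1, 5), -555646) = Rational(-555646, 5) ≈ -1.1113e+5)
Add(Mul(Function('o')(-193), Pow(Function('T')(1878, K), -1)), Mul(-4897603, Pow(m, -1))) = Add(Mul(Add(311150, Mul(350, -193)), Pow(Mul(-1483, Add(-18, 1878)), -1)), Mul(-4897603, Pow(Rational(-555646, 5), -1))) = Add(Mul(Add(311150, -67550), Pow(Mul(-1483, 1860), -1)), Mul(-4897603, Rational(-5, 555646))) = Add(Mul(243600, Pow(-2758380, -1)), Rational(24488015, 555646)) = Add(Mul(243600, Rational(-1, 2758380)), Rational(24488015, 555646)) = Add(Rational(-4060, 45973), Rational(24488015, 555646)) = Rational(1123531590835, 25544713558)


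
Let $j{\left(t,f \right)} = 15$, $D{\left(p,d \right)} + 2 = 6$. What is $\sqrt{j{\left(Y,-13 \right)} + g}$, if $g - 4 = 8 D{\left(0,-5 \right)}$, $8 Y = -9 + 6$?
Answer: $\sqrt{51} \approx 7.1414$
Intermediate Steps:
$Y = - \frac{3}{8}$ ($Y = \frac{-9 + 6}{8} = \frac{1}{8} \left(-3\right) = - \frac{3}{8} \approx -0.375$)
$D{\left(p,d \right)} = 4$ ($D{\left(p,d \right)} = -2 + 6 = 4$)
$g = 36$ ($g = 4 + 8 \cdot 4 = 4 + 32 = 36$)
$\sqrt{j{\left(Y,-13 \right)} + g} = \sqrt{15 + 36} = \sqrt{51}$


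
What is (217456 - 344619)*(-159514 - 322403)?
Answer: 61282011471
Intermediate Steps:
(217456 - 344619)*(-159514 - 322403) = -127163*(-481917) = 61282011471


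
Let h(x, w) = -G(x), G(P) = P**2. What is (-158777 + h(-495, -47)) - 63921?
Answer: -467723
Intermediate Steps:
h(x, w) = -x**2
(-158777 + h(-495, -47)) - 63921 = (-158777 - 1*(-495)**2) - 63921 = (-158777 - 1*245025) - 63921 = (-158777 - 245025) - 63921 = -403802 - 63921 = -467723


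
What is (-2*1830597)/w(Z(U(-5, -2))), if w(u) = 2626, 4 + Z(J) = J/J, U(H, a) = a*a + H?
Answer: -1830597/1313 ≈ -1394.2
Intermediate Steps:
U(H, a) = H + a² (U(H, a) = a² + H = H + a²)
Z(J) = -3 (Z(J) = -4 + J/J = -4 + 1 = -3)
(-2*1830597)/w(Z(U(-5, -2))) = -2*1830597/2626 = -3661194*1/2626 = -1830597/1313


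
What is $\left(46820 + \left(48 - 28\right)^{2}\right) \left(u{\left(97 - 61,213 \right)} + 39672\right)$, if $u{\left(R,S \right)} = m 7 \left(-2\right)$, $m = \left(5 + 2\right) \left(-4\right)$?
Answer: $1891822080$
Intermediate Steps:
$m = -28$ ($m = 7 \left(-4\right) = -28$)
$u{\left(R,S \right)} = 392$ ($u{\left(R,S \right)} = \left(-28\right) 7 \left(-2\right) = \left(-196\right) \left(-2\right) = 392$)
$\left(46820 + \left(48 - 28\right)^{2}\right) \left(u{\left(97 - 61,213 \right)} + 39672\right) = \left(46820 + \left(48 - 28\right)^{2}\right) \left(392 + 39672\right) = \left(46820 + 20^{2}\right) 40064 = \left(46820 + 400\right) 40064 = 47220 \cdot 40064 = 1891822080$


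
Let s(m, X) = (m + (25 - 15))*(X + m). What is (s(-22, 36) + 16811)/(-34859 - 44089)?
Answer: -979/4644 ≈ -0.21081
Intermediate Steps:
s(m, X) = (10 + m)*(X + m) (s(m, X) = (m + 10)*(X + m) = (10 + m)*(X + m))
(s(-22, 36) + 16811)/(-34859 - 44089) = (((-22)**2 + 10*36 + 10*(-22) + 36*(-22)) + 16811)/(-34859 - 44089) = ((484 + 360 - 220 - 792) + 16811)/(-78948) = (-168 + 16811)*(-1/78948) = 16643*(-1/78948) = -979/4644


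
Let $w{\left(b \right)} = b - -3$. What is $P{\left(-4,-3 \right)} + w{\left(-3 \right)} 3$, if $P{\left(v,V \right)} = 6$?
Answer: $6$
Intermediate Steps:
$w{\left(b \right)} = 3 + b$ ($w{\left(b \right)} = b + 3 = 3 + b$)
$P{\left(-4,-3 \right)} + w{\left(-3 \right)} 3 = 6 + \left(3 - 3\right) 3 = 6 + 0 \cdot 3 = 6 + 0 = 6$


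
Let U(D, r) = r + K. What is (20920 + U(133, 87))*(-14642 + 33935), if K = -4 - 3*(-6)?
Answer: 405558153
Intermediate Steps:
K = 14 (K = -4 + 18 = 14)
U(D, r) = 14 + r (U(D, r) = r + 14 = 14 + r)
(20920 + U(133, 87))*(-14642 + 33935) = (20920 + (14 + 87))*(-14642 + 33935) = (20920 + 101)*19293 = 21021*19293 = 405558153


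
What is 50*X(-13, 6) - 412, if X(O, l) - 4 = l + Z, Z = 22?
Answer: 1188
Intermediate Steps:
X(O, l) = 26 + l (X(O, l) = 4 + (l + 22) = 4 + (22 + l) = 26 + l)
50*X(-13, 6) - 412 = 50*(26 + 6) - 412 = 50*32 - 412 = 1600 - 412 = 1188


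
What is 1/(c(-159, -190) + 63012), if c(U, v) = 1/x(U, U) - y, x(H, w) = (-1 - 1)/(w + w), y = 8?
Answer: 1/63163 ≈ 1.5832e-5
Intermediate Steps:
x(H, w) = -1/w (x(H, w) = -2*1/(2*w) = -1/w)
c(U, v) = -8 - U (c(U, v) = 1/(-1/U) - 1*8 = -U - 8 = -8 - U)
1/(c(-159, -190) + 63012) = 1/((-8 - 1*(-159)) + 63012) = 1/((-8 + 159) + 63012) = 1/(151 + 63012) = 1/63163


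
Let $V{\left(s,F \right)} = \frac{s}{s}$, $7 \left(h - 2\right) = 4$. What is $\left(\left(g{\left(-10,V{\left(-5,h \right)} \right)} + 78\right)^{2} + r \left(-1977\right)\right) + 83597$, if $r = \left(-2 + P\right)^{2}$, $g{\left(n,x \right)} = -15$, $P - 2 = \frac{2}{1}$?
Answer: $79658$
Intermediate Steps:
$P = 4$ ($P = 2 + \frac{2}{1} = 2 + 2 \cdot 1 = 2 + 2 = 4$)
$h = \frac{18}{7}$ ($h = 2 + \frac{1}{7} \cdot 4 = 2 + \frac{4}{7} = \frac{18}{7} \approx 2.5714$)
$V{\left(s,F \right)} = 1$
$r = 4$ ($r = \left(-2 + 4\right)^{2} = 2^{2} = 4$)
$\left(\left(g{\left(-10,V{\left(-5,h \right)} \right)} + 78\right)^{2} + r \left(-1977\right)\right) + 83597 = \left(\left(-15 + 78\right)^{2} + 4 \left(-1977\right)\right) + 83597 = \left(63^{2} - 7908\right) + 83597 = \left(3969 - 7908\right) + 83597 = -3939 + 83597 = 79658$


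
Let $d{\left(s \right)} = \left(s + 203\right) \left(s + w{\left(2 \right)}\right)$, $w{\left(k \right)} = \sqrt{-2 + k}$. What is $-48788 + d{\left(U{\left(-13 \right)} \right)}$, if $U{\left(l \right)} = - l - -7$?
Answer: $-44328$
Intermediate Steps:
$U{\left(l \right)} = 7 - l$ ($U{\left(l \right)} = - l + 7 = 7 - l$)
$d{\left(s \right)} = s \left(203 + s\right)$ ($d{\left(s \right)} = \left(s + 203\right) \left(s + \sqrt{-2 + 2}\right) = \left(203 + s\right) \left(s + \sqrt{0}\right) = \left(203 + s\right) \left(s + 0\right) = \left(203 + s\right) s = s \left(203 + s\right)$)
$-48788 + d{\left(U{\left(-13 \right)} \right)} = -48788 + \left(7 - -13\right) \left(203 + \left(7 - -13\right)\right) = -48788 + \left(7 + 13\right) \left(203 + \left(7 + 13\right)\right) = -48788 + 20 \left(203 + 20\right) = -48788 + 20 \cdot 223 = -48788 + 4460 = -44328$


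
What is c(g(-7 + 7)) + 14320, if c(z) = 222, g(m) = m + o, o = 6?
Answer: 14542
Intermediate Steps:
g(m) = 6 + m (g(m) = m + 6 = 6 + m)
c(g(-7 + 7)) + 14320 = 222 + 14320 = 14542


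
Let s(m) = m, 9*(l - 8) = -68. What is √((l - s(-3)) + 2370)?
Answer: √21361/3 ≈ 48.718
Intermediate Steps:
l = 4/9 (l = 8 + (⅑)*(-68) = 8 - 68/9 = 4/9 ≈ 0.44444)
√((l - s(-3)) + 2370) = √((4/9 - 1*(-3)) + 2370) = √((4/9 + 3) + 2370) = √(31/9 + 2370) = √(21361/9) = √21361/3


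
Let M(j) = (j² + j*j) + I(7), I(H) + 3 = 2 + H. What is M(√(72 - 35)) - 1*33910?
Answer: -33830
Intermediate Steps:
I(H) = -1 + H (I(H) = -3 + (2 + H) = -1 + H)
M(j) = 6 + 2*j² (M(j) = (j² + j*j) + (-1 + 7) = (j² + j²) + 6 = 2*j² + 6 = 6 + 2*j²)
M(√(72 - 35)) - 1*33910 = (6 + 2*(√(72 - 35))²) - 1*33910 = (6 + 2*(√37)²) - 33910 = (6 + 2*37) - 33910 = (6 + 74) - 33910 = 80 - 33910 = -33830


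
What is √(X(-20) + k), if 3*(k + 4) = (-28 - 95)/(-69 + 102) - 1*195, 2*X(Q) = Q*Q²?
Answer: I*√4432494/33 ≈ 63.798*I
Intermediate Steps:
X(Q) = Q³/2 (X(Q) = (Q*Q²)/2 = Q³/2)
k = -2318/33 (k = -4 + ((-28 - 95)/(-69 + 102) - 1*195)/3 = -4 + (-123/33 - 195)/3 = -4 + (-123*1/33 - 195)/3 = -4 + (-41/11 - 195)/3 = -4 + (⅓)*(-2186/11) = -4 - 2186/33 = -2318/33 ≈ -70.242)
√(X(-20) + k) = √((½)*(-20)³ - 2318/33) = √((½)*(-8000) - 2318/33) = √(-4000 - 2318/33) = √(-134318/33) = I*√4432494/33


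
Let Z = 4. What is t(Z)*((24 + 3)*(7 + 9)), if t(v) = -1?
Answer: -432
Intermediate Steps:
t(Z)*((24 + 3)*(7 + 9)) = -(24 + 3)*(7 + 9) = -27*16 = -1*432 = -432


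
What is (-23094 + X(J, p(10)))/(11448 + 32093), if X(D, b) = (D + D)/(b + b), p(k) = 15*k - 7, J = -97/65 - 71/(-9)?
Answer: -1931924828/3642422355 ≈ -0.53040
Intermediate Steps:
J = 3742/585 (J = -97*1/65 - 71*(-⅑) = -97/65 + 71/9 = 3742/585 ≈ 6.3966)
p(k) = -7 + 15*k
X(D, b) = D/b (X(D, b) = (2*D)/((2*b)) = (2*D)*(1/(2*b)) = D/b)
(-23094 + X(J, p(10)))/(11448 + 32093) = (-23094 + 3742/(585*(-7 + 15*10)))/(11448 + 32093) = (-23094 + 3742/(585*(-7 + 150)))/43541 = (-23094 + (3742/585)/143)*(1/43541) = (-23094 + (3742/585)*(1/143))*(1/43541) = (-23094 + 3742/83655)*(1/43541) = -1931924828/83655*1/43541 = -1931924828/3642422355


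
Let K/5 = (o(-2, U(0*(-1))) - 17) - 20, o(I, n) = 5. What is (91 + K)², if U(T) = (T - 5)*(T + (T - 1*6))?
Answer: 4761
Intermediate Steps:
U(T) = (-6 + 2*T)*(-5 + T) (U(T) = (-5 + T)*(T + (T - 6)) = (-5 + T)*(T + (-6 + T)) = (-5 + T)*(-6 + 2*T) = (-6 + 2*T)*(-5 + T))
K = -160 (K = 5*((5 - 17) - 20) = 5*(-12 - 20) = 5*(-32) = -160)
(91 + K)² = (91 - 160)² = (-69)² = 4761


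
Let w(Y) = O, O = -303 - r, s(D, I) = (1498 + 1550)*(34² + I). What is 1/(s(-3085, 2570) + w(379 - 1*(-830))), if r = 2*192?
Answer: 1/11356161 ≈ 8.8058e-8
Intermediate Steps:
r = 384
s(D, I) = 3523488 + 3048*I (s(D, I) = 3048*(1156 + I) = 3523488 + 3048*I)
O = -687 (O = -303 - 1*384 = -303 - 384 = -687)
w(Y) = -687
1/(s(-3085, 2570) + w(379 - 1*(-830))) = 1/((3523488 + 3048*2570) - 687) = 1/((3523488 + 7833360) - 687) = 1/(11356848 - 687) = 1/11356161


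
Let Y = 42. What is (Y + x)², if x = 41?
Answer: 6889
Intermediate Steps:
(Y + x)² = (42 + 41)² = 83² = 6889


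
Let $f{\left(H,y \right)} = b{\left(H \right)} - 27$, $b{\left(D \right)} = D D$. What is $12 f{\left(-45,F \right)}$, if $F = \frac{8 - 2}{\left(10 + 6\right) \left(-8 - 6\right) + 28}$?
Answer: $23976$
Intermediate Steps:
$b{\left(D \right)} = D^{2}$
$F = - \frac{3}{98}$ ($F = \frac{6}{16 \left(-14\right) + 28} = \frac{6}{-224 + 28} = \frac{6}{-196} = 6 \left(- \frac{1}{196}\right) = - \frac{3}{98} \approx -0.030612$)
$f{\left(H,y \right)} = -27 + H^{2}$ ($f{\left(H,y \right)} = H^{2} - 27 = -27 + H^{2}$)
$12 f{\left(-45,F \right)} = 12 \left(-27 + \left(-45\right)^{2}\right) = 12 \left(-27 + 2025\right) = 12 \cdot 1998 = 23976$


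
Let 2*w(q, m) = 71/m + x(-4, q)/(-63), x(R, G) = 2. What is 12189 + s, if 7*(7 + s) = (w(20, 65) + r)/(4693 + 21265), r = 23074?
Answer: 18129101989883/1488172140 ≈ 12182.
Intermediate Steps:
w(q, m) = -1/63 + 71/(2*m) (w(q, m) = (71/m + 2/(-63))/2 = (71/m + 2*(-1/63))/2 = (71/m - 2/63)/2 = (-2/63 + 71/m)/2 = -1/63 + 71/(2*m))
s = -10228224577/1488172140 (s = -7 + (((1/126)*(4473 - 2*65)/65 + 23074)/(4693 + 21265))/7 = -7 + (((1/126)*(1/65)*(4473 - 130) + 23074)/25958)/7 = -7 + (((1/126)*(1/65)*4343 + 23074)*(1/25958))/7 = -7 + ((4343/8190 + 23074)*(1/25958))/7 = -7 + ((188980403/8190)*(1/25958))/7 = -7 + (⅐)*(188980403/212596020) = -7 + 188980403/1488172140 = -10228224577/1488172140 ≈ -6.8730)
12189 + s = 12189 - 10228224577/1488172140 = 18129101989883/1488172140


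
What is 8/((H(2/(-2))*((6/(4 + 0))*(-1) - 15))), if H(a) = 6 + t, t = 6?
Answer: -4/99 ≈ -0.040404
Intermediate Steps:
H(a) = 12 (H(a) = 6 + 6 = 12)
8/((H(2/(-2))*((6/(4 + 0))*(-1) - 15))) = 8/((12*((6/(4 + 0))*(-1) - 15))) = 8/((12*((6/4)*(-1) - 15))) = 8/((12*((6*(¼))*(-1) - 15))) = 8/((12*((3/2)*(-1) - 15))) = 8/((12*(-3/2 - 15))) = 8/((12*(-33/2))) = 8/(-198) = 8*(-1/198) = -4/99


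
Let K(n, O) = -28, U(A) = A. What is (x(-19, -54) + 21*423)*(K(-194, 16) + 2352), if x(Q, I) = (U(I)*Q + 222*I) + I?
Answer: -4957092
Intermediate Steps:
x(Q, I) = 223*I + I*Q (x(Q, I) = (I*Q + 222*I) + I = (222*I + I*Q) + I = 223*I + I*Q)
(x(-19, -54) + 21*423)*(K(-194, 16) + 2352) = (-54*(223 - 19) + 21*423)*(-28 + 2352) = (-54*204 + 8883)*2324 = (-11016 + 8883)*2324 = -2133*2324 = -4957092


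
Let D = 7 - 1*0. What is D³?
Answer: 343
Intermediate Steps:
D = 7 (D = 7 + 0 = 7)
D³ = 7³ = 343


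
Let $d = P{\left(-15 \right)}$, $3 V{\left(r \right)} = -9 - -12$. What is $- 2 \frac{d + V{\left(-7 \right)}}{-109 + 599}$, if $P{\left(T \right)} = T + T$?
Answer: $\frac{29}{245} \approx 0.11837$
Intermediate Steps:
$P{\left(T \right)} = 2 T$
$V{\left(r \right)} = 1$ ($V{\left(r \right)} = \frac{-9 - -12}{3} = \frac{-9 + 12}{3} = \frac{1}{3} \cdot 3 = 1$)
$d = -30$ ($d = 2 \left(-15\right) = -30$)
$- 2 \frac{d + V{\left(-7 \right)}}{-109 + 599} = - 2 \frac{-30 + 1}{-109 + 599} = - 2 \left(- \frac{29}{490}\right) = - 2 \left(\left(-29\right) \frac{1}{490}\right) = \left(-2\right) \left(- \frac{29}{490}\right) = \frac{29}{245}$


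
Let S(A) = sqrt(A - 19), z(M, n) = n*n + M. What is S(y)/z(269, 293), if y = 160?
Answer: sqrt(141)/86118 ≈ 0.00013788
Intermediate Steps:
z(M, n) = M + n**2 (z(M, n) = n**2 + M = M + n**2)
S(A) = sqrt(-19 + A)
S(y)/z(269, 293) = sqrt(-19 + 160)/(269 + 293**2) = sqrt(141)/(269 + 85849) = sqrt(141)/86118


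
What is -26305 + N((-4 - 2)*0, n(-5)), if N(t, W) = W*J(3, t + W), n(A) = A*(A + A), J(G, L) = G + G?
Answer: -26005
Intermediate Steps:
J(G, L) = 2*G
n(A) = 2*A² (n(A) = A*(2*A) = 2*A²)
N(t, W) = 6*W (N(t, W) = W*(2*3) = W*6 = 6*W)
-26305 + N((-4 - 2)*0, n(-5)) = -26305 + 6*(2*(-5)²) = -26305 + 6*(2*25) = -26305 + 6*50 = -26305 + 300 = -26005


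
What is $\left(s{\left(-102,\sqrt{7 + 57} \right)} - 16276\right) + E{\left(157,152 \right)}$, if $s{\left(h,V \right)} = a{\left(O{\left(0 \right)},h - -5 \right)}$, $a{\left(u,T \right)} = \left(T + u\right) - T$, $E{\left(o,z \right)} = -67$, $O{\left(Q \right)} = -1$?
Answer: $-16344$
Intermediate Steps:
$a{\left(u,T \right)} = u$
$s{\left(h,V \right)} = -1$
$\left(s{\left(-102,\sqrt{7 + 57} \right)} - 16276\right) + E{\left(157,152 \right)} = \left(-1 - 16276\right) - 67 = -16277 - 67 = -16344$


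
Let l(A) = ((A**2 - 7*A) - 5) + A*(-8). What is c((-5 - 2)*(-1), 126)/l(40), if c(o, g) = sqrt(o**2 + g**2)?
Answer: 7*sqrt(13)/199 ≈ 0.12683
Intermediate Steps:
c(o, g) = sqrt(g**2 + o**2)
l(A) = -5 + A**2 - 15*A (l(A) = (-5 + A**2 - 7*A) - 8*A = -5 + A**2 - 15*A)
c((-5 - 2)*(-1), 126)/l(40) = sqrt(126**2 + ((-5 - 2)*(-1))**2)/(-5 + 40**2 - 15*40) = sqrt(15876 + (-7*(-1))**2)/(-5 + 1600 - 600) = sqrt(15876 + 7**2)/995 = sqrt(15876 + 49)*(1/995) = sqrt(15925)*(1/995) = (35*sqrt(13))*(1/995) = 7*sqrt(13)/199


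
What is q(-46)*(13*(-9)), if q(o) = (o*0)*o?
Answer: 0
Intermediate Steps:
q(o) = 0 (q(o) = 0*o = 0)
q(-46)*(13*(-9)) = 0*(13*(-9)) = 0*(-117) = 0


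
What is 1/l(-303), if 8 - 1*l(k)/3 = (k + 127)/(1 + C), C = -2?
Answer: -1/504 ≈ -0.0019841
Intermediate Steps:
l(k) = 405 + 3*k (l(k) = 24 - 3*(k + 127)/(1 - 2) = 24 - 3*(127 + k)/(-1) = 24 - 3*(127 + k)*(-1) = 24 - 3*(-127 - k) = 24 + (381 + 3*k) = 405 + 3*k)
1/l(-303) = 1/(405 + 3*(-303)) = 1/(405 - 909) = 1/(-504) = -1/504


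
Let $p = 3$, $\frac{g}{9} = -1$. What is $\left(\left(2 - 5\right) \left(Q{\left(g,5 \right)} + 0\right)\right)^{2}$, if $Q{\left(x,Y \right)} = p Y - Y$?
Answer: $900$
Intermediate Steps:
$g = -9$ ($g = 9 \left(-1\right) = -9$)
$Q{\left(x,Y \right)} = 2 Y$ ($Q{\left(x,Y \right)} = 3 Y - Y = 2 Y$)
$\left(\left(2 - 5\right) \left(Q{\left(g,5 \right)} + 0\right)\right)^{2} = \left(\left(2 - 5\right) \left(2 \cdot 5 + 0\right)\right)^{2} = \left(\left(2 - 5\right) \left(10 + 0\right)\right)^{2} = \left(\left(-3\right) 10\right)^{2} = \left(-30\right)^{2} = 900$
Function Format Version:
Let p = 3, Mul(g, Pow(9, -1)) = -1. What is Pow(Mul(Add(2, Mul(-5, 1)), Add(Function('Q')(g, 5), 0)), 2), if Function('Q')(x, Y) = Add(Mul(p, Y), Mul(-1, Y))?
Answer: 900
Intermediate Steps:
g = -9 (g = Mul(9, -1) = -9)
Function('Q')(x, Y) = Mul(2, Y) (Function('Q')(x, Y) = Add(Mul(3, Y), Mul(-1, Y)) = Mul(2, Y))
Pow(Mul(Add(2, Mul(-5, 1)), Add(Function('Q')(g, 5), 0)), 2) = Pow(Mul(Add(2, Mul(-5, 1)), Add(Mul(2, 5), 0)), 2) = Pow(Mul(Add(2, -5), Add(10, 0)), 2) = Pow(Mul(-3, 10), 2) = Pow(-30, 2) = 900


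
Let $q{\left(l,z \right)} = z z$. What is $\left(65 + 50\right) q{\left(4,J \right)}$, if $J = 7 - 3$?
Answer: $1840$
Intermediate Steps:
$J = 4$
$q{\left(l,z \right)} = z^{2}$
$\left(65 + 50\right) q{\left(4,J \right)} = \left(65 + 50\right) 4^{2} = 115 \cdot 16 = 1840$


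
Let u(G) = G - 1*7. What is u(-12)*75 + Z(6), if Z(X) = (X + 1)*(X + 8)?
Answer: -1327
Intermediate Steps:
u(G) = -7 + G (u(G) = G - 7 = -7 + G)
Z(X) = (1 + X)*(8 + X)
u(-12)*75 + Z(6) = (-7 - 12)*75 + (8 + 6² + 9*6) = -19*75 + (8 + 36 + 54) = -1425 + 98 = -1327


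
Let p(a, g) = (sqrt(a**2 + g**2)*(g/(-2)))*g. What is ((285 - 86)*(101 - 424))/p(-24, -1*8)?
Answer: 64277*sqrt(10)/2560 ≈ 79.399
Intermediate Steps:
p(a, g) = -g**2*sqrt(a**2 + g**2)/2 (p(a, g) = (sqrt(a**2 + g**2)*(g*(-1/2)))*g = (sqrt(a**2 + g**2)*(-g/2))*g = (-g*sqrt(a**2 + g**2)/2)*g = -g**2*sqrt(a**2 + g**2)/2)
((285 - 86)*(101 - 424))/p(-24, -1*8) = ((285 - 86)*(101 - 424))/((-(-1*8)**2*sqrt((-24)**2 + (-1*8)**2)/2)) = (199*(-323))/((-1/2*(-8)**2*sqrt(576 + (-8)**2))) = -64277*(-1/(32*sqrt(576 + 64))) = -64277*(-sqrt(10)/2560) = -(-64277)*sqrt(10)/2560 = 64277*sqrt(10)/2560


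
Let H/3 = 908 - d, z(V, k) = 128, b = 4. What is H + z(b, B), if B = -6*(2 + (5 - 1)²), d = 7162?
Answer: -18634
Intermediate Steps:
B = -108 (B = -6*(2 + 4²) = -6*(2 + 16) = -6*18 = -108)
H = -18762 (H = 3*(908 - 1*7162) = 3*(908 - 7162) = 3*(-6254) = -18762)
H + z(b, B) = -18762 + 128 = -18634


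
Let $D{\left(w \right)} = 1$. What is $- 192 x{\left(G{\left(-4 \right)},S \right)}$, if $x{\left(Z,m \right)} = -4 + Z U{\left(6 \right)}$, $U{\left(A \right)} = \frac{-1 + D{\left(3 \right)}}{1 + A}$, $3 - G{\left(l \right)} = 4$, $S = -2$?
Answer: $768$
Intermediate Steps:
$G{\left(l \right)} = -1$ ($G{\left(l \right)} = 3 - 4 = -1$)
$U{\left(A \right)} = 0$ ($U{\left(A \right)} = \frac{-1 + 1}{1 + A} = \frac{0}{1 + A} = 0$)
$x{\left(Z,m \right)} = -4$ ($x{\left(Z,m \right)} = -4 + Z 0 = -4 + 0 = -4$)
$- 192 x{\left(G{\left(-4 \right)},S \right)} = \left(-192\right) \left(-4\right) = 768$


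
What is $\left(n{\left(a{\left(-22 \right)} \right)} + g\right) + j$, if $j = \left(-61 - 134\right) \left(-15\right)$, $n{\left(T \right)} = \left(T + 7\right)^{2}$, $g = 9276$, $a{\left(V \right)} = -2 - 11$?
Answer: $12237$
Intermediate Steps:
$a{\left(V \right)} = -13$ ($a{\left(V \right)} = -2 - 11 = -13$)
$n{\left(T \right)} = \left(7 + T\right)^{2}$
$j = 2925$ ($j = \left(-195\right) \left(-15\right) = 2925$)
$\left(n{\left(a{\left(-22 \right)} \right)} + g\right) + j = \left(\left(7 - 13\right)^{2} + 9276\right) + 2925 = \left(\left(-6\right)^{2} + 9276\right) + 2925 = \left(36 + 9276\right) + 2925 = 9312 + 2925 = 12237$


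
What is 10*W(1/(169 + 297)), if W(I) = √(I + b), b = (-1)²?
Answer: 5*√217622/233 ≈ 10.011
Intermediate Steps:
b = 1
W(I) = √(1 + I) (W(I) = √(I + 1) = √(1 + I))
10*W(1/(169 + 297)) = 10*√(1 + 1/(169 + 297)) = 10*√(1 + 1/466) = 10*√(467/466) = 10*(√217622/466) = 5*√217622/233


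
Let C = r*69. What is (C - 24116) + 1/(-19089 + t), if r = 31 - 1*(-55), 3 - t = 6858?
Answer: -471713809/25944 ≈ -18182.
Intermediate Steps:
t = -6855 (t = 3 - 1*6858 = 3 - 6858 = -6855)
r = 86 (r = 31 + 55 = 86)
C = 5934 (C = 86*69 = 5934)
(C - 24116) + 1/(-19089 + t) = (5934 - 24116) + 1/(-19089 - 6855) = -18182 + 1/(-25944) = -18182 - 1/25944 = -471713809/25944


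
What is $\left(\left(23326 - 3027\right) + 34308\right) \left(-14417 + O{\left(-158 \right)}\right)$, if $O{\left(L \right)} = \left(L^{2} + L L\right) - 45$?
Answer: $1936691862$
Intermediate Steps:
$O{\left(L \right)} = -45 + 2 L^{2}$ ($O{\left(L \right)} = \left(L^{2} + L^{2}\right) - 45 = 2 L^{2} - 45 = -45 + 2 L^{2}$)
$\left(\left(23326 - 3027\right) + 34308\right) \left(-14417 + O{\left(-158 \right)}\right) = \left(\left(23326 - 3027\right) + 34308\right) \left(-14417 - \left(45 - 2 \left(-158\right)^{2}\right)\right) = \left(\left(23326 - 3027\right) + 34308\right) \left(-14417 + \left(-45 + 2 \cdot 24964\right)\right) = \left(20299 + 34308\right) \left(-14417 + \left(-45 + 49928\right)\right) = 54607 \left(-14417 + 49883\right) = 54607 \cdot 35466 = 1936691862$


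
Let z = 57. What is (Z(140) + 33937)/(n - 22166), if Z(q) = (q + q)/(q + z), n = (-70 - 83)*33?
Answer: -6685869/5361355 ≈ -1.2470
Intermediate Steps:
n = -5049 (n = -153*33 = -5049)
Z(q) = 2*q/(57 + q) (Z(q) = (q + q)/(q + 57) = (2*q)/(57 + q) = 2*q/(57 + q))
(Z(140) + 33937)/(n - 22166) = (2*140/(57 + 140) + 33937)/(-5049 - 22166) = (2*140/197 + 33937)/(-27215) = (2*140*(1/197) + 33937)*(-1/27215) = (280/197 + 33937)*(-1/27215) = (6685869/197)*(-1/27215) = -6685869/5361355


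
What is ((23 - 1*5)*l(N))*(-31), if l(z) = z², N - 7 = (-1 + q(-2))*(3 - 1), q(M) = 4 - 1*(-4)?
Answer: -246078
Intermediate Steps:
q(M) = 8 (q(M) = 4 + 4 = 8)
N = 21 (N = 7 + (-1 + 8)*(3 - 1) = 7 + 7*2 = 7 + 14 = 21)
((23 - 1*5)*l(N))*(-31) = ((23 - 1*5)*21²)*(-31) = ((23 - 5)*441)*(-31) = (18*441)*(-31) = 7938*(-31) = -246078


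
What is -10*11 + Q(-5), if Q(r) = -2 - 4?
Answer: -116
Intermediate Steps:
Q(r) = -6
-10*11 + Q(-5) = -10*11 - 6 = -110 - 6 = -116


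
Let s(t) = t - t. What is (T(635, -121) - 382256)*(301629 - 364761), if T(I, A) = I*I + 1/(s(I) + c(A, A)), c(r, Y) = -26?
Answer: -17209562238/13 ≈ -1.3238e+9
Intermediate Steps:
s(t) = 0
T(I, A) = -1/26 + I² (T(I, A) = I*I + 1/(0 - 26) = I² + 1/(-26) = I² - 1/26 = -1/26 + I²)
(T(635, -121) - 382256)*(301629 - 364761) = ((-1/26 + 635²) - 382256)*(301629 - 364761) = ((-1/26 + 403225) - 382256)*(-63132) = (10483849/26 - 382256)*(-63132) = (545193/26)*(-63132) = -17209562238/13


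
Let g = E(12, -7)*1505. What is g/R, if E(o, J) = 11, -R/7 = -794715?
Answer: 473/158943 ≈ 0.0029759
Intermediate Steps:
R = 5563005 (R = -7*(-794715) = 5563005)
g = 16555 (g = 11*1505 = 16555)
g/R = 16555/5563005 = 16555*(1/5563005) = 473/158943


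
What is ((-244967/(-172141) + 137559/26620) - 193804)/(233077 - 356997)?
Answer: 888055973804321/567850192606400 ≈ 1.5639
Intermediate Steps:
((-244967/(-172141) + 137559/26620) - 193804)/(233077 - 356997) = ((-244967*(-1/172141) + 137559*(1/26620)) - 193804)/(-123920) = ((244967/172141 + 137559/26620) - 193804)*(-1/123920) = (30200565359/4582393420 - 193804)*(-1/123920) = -888055973804321/4582393420*(-1/123920) = 888055973804321/567850192606400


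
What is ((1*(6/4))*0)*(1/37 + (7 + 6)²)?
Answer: 0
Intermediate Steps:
((1*(6/4))*0)*(1/37 + (7 + 6)²) = ((1*(6*(¼)))*0)*(1/37 + 13²) = ((1*(3/2))*0)*(1/37 + 169) = ((3/2)*0)*(6254/37) = 0*(6254/37) = 0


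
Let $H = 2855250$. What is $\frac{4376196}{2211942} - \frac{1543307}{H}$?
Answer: $\frac{1513571342801}{1052607899250} \approx 1.4379$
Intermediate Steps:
$\frac{4376196}{2211942} - \frac{1543307}{H} = \frac{4376196}{2211942} - \frac{1543307}{2855250} = 4376196 \cdot \frac{1}{2211942} - \frac{1543307}{2855250} = \frac{729366}{368657} - \frac{1543307}{2855250} = \frac{1513571342801}{1052607899250}$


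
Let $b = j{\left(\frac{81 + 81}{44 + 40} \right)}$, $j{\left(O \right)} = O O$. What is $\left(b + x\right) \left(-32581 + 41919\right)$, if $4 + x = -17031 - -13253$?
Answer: $- \frac{493942181}{14} \approx -3.5282 \cdot 10^{7}$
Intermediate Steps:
$j{\left(O \right)} = O^{2}$
$x = -3782$ ($x = -4 - 3778 = -3782$)
$b = \frac{729}{196}$ ($b = \left(\frac{81 + 81}{44 + 40}\right)^{2} = \left(\frac{162}{84}\right)^{2} = \left(162 \cdot \frac{1}{84}\right)^{2} = \left(\frac{27}{14}\right)^{2} = \frac{729}{196} \approx 3.7194$)
$\left(b + x\right) \left(-32581 + 41919\right) = \left(\frac{729}{196} - 3782\right) \left(-32581 + 41919\right) = \left(- \frac{740543}{196}\right) 9338 = - \frac{493942181}{14}$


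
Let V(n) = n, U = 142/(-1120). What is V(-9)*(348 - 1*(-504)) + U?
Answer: -4294151/560 ≈ -7668.1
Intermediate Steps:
U = -71/560 (U = 142*(-1/1120) = -71/560 ≈ -0.12679)
V(-9)*(348 - 1*(-504)) + U = -9*(348 - 1*(-504)) - 71/560 = -9*(348 + 504) - 71/560 = -9*852 - 71/560 = -7668 - 71/560 = -4294151/560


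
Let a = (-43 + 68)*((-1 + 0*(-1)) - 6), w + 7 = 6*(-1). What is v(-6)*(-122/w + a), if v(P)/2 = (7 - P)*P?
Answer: 25836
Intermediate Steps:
w = -13 (w = -7 + 6*(-1) = -7 - 6 = -13)
a = -175 (a = 25*((-1 + 0) - 6) = 25*(-1 - 6) = 25*(-7) = -175)
v(P) = 2*P*(7 - P) (v(P) = 2*((7 - P)*P) = 2*(P*(7 - P)) = 2*P*(7 - P))
v(-6)*(-122/w + a) = (2*(-6)*(7 - 1*(-6)))*(-122/(-13) - 175) = (2*(-6)*(7 + 6))*(-122*(-1/13) - 175) = (2*(-6)*13)*(122/13 - 175) = -156*(-2153/13) = 25836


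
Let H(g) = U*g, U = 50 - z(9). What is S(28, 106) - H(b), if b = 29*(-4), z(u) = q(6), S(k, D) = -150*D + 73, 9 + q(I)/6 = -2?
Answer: -2371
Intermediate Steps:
q(I) = -66 (q(I) = -54 + 6*(-2) = -54 - 12 = -66)
S(k, D) = 73 - 150*D
z(u) = -66
b = -116
U = 116 (U = 50 - 1*(-66) = 50 + 66 = 116)
H(g) = 116*g
S(28, 106) - H(b) = (73 - 150*106) - 116*(-116) = (73 - 15900) - 1*(-13456) = -15827 + 13456 = -2371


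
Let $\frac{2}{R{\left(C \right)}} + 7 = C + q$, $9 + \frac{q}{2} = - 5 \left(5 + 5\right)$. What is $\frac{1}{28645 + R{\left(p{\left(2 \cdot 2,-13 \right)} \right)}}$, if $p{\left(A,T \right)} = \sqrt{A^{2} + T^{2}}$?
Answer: $\frac{221139275}{6334530951752} + \frac{\sqrt{185}}{6334530951752} \approx 3.491 \cdot 10^{-5}$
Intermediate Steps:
$q = -118$ ($q = -18 + 2 \left(- 5 \left(5 + 5\right)\right) = -18 + 2 \left(\left(-5\right) 10\right) = -18 + 2 \left(-50\right) = -18 - 100 = -118$)
$R{\left(C \right)} = \frac{2}{-125 + C}$ ($R{\left(C \right)} = \frac{2}{-7 + \left(C - 118\right)} = \frac{2}{-7 + \left(-118 + C\right)} = \frac{2}{-125 + C}$)
$\frac{1}{28645 + R{\left(p{\left(2 \cdot 2,-13 \right)} \right)}} = \frac{1}{28645 + \frac{2}{-125 + \sqrt{\left(2 \cdot 2\right)^{2} + \left(-13\right)^{2}}}} = \frac{1}{28645 + \frac{2}{-125 + \sqrt{4^{2} + 169}}} = \frac{1}{28645 + \frac{2}{-125 + \sqrt{16 + 169}}} = \frac{1}{28645 + \frac{2}{-125 + \sqrt{185}}}$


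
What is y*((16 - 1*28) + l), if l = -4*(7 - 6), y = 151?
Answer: -2416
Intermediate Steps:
l = -4 (l = -4*1 = -4)
y*((16 - 1*28) + l) = 151*((16 - 1*28) - 4) = 151*((16 - 28) - 4) = 151*(-12 - 4) = 151*(-16) = -2416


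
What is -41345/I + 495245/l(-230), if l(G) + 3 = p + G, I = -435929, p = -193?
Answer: -215874044635/185705754 ≈ -1162.5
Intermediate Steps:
l(G) = -196 + G (l(G) = -3 + (-193 + G) = -196 + G)
-41345/I + 495245/l(-230) = -41345/(-435929) + 495245/(-196 - 230) = -41345*(-1/435929) + 495245/(-426) = 41345/435929 + 495245*(-1/426) = 41345/435929 - 495245/426 = -215874044635/185705754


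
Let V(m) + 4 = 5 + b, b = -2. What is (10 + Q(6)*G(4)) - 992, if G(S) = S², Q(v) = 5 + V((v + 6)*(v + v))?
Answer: -918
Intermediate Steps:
V(m) = -1 (V(m) = -4 + (5 - 2) = -4 + 3 = -1)
Q(v) = 4 (Q(v) = 5 - 1 = 4)
(10 + Q(6)*G(4)) - 992 = (10 + 4*4²) - 992 = (10 + 4*16) - 992 = (10 + 64) - 992 = 74 - 992 = -918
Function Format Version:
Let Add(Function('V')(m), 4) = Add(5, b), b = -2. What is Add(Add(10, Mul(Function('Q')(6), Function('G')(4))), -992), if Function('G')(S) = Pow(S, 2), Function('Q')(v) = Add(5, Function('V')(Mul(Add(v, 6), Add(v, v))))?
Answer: -918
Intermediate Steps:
Function('V')(m) = -1 (Function('V')(m) = Add(-4, Add(5, -2)) = Add(-4, 3) = -1)
Function('Q')(v) = 4 (Function('Q')(v) = Add(5, -1) = 4)
Add(Add(10, Mul(Function('Q')(6), Function('G')(4))), -992) = Add(Add(10, Mul(4, Pow(4, 2))), -992) = Add(Add(10, Mul(4, 16)), -992) = Add(Add(10, 64), -992) = Add(74, -992) = -918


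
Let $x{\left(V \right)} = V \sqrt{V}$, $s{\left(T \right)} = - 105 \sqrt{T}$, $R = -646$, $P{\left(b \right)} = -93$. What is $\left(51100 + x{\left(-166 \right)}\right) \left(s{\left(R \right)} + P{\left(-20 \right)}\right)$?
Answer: $- 6 \left(31 + 35 i \sqrt{646}\right) \left(25550 - 83 i \sqrt{166}\right) \approx -1.046 \cdot 10^{7} - 1.3617 \cdot 10^{8} i$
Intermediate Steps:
$x{\left(V \right)} = V^{\frac{3}{2}}$
$\left(51100 + x{\left(-166 \right)}\right) \left(s{\left(R \right)} + P{\left(-20 \right)}\right) = \left(51100 + \left(-166\right)^{\frac{3}{2}}\right) \left(- 105 \sqrt{-646} - 93\right) = \left(51100 - 166 i \sqrt{166}\right) \left(- 105 i \sqrt{646} - 93\right) = \left(51100 - 166 i \sqrt{166}\right) \left(-93 - 105 i \sqrt{646}\right) = \left(-93 - 105 i \sqrt{646}\right) \left(51100 - 166 i \sqrt{166}\right)$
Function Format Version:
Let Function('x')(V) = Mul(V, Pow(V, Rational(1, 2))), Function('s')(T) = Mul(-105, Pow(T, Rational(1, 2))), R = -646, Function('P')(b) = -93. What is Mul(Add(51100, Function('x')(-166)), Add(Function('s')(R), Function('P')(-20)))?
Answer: Mul(-6, Add(31, Mul(35, I, Pow(646, Rational(1, 2)))), Add(25550, Mul(-83, I, Pow(166, Rational(1, 2))))) ≈ Add(-1.0460e+7, Mul(-1.3617e+8, I))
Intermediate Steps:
Function('x')(V) = Pow(V, Rational(3, 2))
Mul(Add(51100, Function('x')(-166)), Add(Function('s')(R), Function('P')(-20))) = Mul(Add(51100, Pow(-166, Rational(3, 2))), Add(Mul(-105, Pow(-646, Rational(1, 2))), -93)) = Mul(Add(51100, Mul(-166, I, Pow(166, Rational(1, 2)))), Add(Mul(-105, Mul(I, Pow(646, Rational(1, 2)))), -93)) = Mul(Add(51100, Mul(-166, I, Pow(166, Rational(1, 2)))), Add(Mul(-105, I, Pow(646, Rational(1, 2))), -93)) = Mul(Add(51100, Mul(-166, I, Pow(166, Rational(1, 2)))), Add(-93, Mul(-105, I, Pow(646, Rational(1, 2))))) = Mul(Add(-93, Mul(-105, I, Pow(646, Rational(1, 2)))), Add(51100, Mul(-166, I, Pow(166, Rational(1, 2)))))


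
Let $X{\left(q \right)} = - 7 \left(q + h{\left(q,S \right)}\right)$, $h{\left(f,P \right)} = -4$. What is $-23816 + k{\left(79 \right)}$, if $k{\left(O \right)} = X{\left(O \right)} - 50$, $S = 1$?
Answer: $-24391$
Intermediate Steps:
$X{\left(q \right)} = 28 - 7 q$ ($X{\left(q \right)} = - 7 \left(q - 4\right) = - 7 \left(-4 + q\right) = 28 - 7 q$)
$k{\left(O \right)} = -22 - 7 O$ ($k{\left(O \right)} = \left(28 - 7 O\right) - 50 = -22 - 7 O$)
$-23816 + k{\left(79 \right)} = -23816 - 575 = -24391$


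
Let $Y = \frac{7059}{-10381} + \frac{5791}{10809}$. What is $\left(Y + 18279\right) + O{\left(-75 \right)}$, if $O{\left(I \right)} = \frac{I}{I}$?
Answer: $\frac{2051150241760}{112208229} \approx 18280.0$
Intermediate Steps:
$O{\left(I \right)} = 1$
$Y = - \frac{16184360}{112208229}$ ($Y = 7059 \left(- \frac{1}{10381}\right) + 5791 \cdot \frac{1}{10809} = - \frac{7059}{10381} + \frac{5791}{10809} = - \frac{16184360}{112208229} \approx -0.14424$)
$\left(Y + 18279\right) + O{\left(-75 \right)} = \left(- \frac{16184360}{112208229} + 18279\right) + 1 = \frac{2051038033531}{112208229} + 1 = \frac{2051150241760}{112208229}$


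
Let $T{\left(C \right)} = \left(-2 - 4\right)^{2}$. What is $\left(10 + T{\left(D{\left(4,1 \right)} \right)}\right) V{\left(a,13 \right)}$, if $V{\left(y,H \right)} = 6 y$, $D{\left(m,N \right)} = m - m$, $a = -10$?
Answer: $-2760$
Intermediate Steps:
$D{\left(m,N \right)} = 0$
$T{\left(C \right)} = 36$ ($T{\left(C \right)} = \left(-6\right)^{2} = 36$)
$\left(10 + T{\left(D{\left(4,1 \right)} \right)}\right) V{\left(a,13 \right)} = \left(10 + 36\right) 6 \left(-10\right) = 46 \left(-60\right) = -2760$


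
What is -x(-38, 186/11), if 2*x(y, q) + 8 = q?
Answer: -49/11 ≈ -4.4545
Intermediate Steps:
x(y, q) = -4 + q/2
-x(-38, 186/11) = -(-4 + (186/11)/2) = -(-4 + (186*(1/11))/2) = -(-4 + (½)*(186/11)) = -(-4 + 93/11) = -1*49/11 = -49/11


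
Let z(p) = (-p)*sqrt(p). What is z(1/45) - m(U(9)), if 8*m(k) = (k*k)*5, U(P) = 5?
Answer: -125/8 - sqrt(5)/675 ≈ -15.628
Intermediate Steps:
m(k) = 5*k**2/8 (m(k) = ((k*k)*5)/8 = (k**2*5)/8 = (5*k**2)/8 = 5*k**2/8)
z(p) = -p**(3/2)
z(1/45) - m(U(9)) = -(1/45)**(3/2) - 5*5**2/8 = -(1/45)**(3/2) - 5*25/8 = -sqrt(5)/675 - 1*125/8 = -sqrt(5)/675 - 125/8 = -125/8 - sqrt(5)/675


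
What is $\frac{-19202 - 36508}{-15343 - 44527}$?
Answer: $\frac{5571}{5987} \approx 0.93052$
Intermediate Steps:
$\frac{-19202 - 36508}{-15343 - 44527} = - \frac{55710}{-59870} = \left(-55710\right) \left(- \frac{1}{59870}\right) = \frac{5571}{5987}$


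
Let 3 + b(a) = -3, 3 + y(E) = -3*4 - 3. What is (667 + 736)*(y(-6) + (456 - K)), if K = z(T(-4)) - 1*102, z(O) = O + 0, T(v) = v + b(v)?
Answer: 771650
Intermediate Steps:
y(E) = -18 (y(E) = -3 + (-3*4 - 3) = -3 + (-12 - 3) = -3 - 15 = -18)
b(a) = -6 (b(a) = -3 - 3 = -6)
T(v) = -6 + v (T(v) = v - 6 = -6 + v)
z(O) = O
K = -112 (K = (-6 - 4) - 1*102 = -10 - 102 = -112)
(667 + 736)*(y(-6) + (456 - K)) = (667 + 736)*(-18 + (456 - 1*(-112))) = 1403*(-18 + (456 + 112)) = 1403*(-18 + 568) = 1403*550 = 771650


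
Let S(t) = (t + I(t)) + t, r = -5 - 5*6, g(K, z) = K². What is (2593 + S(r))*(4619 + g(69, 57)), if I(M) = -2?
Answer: 23646980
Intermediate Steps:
r = -35 (r = -5 - 30 = -35)
S(t) = -2 + 2*t (S(t) = (t - 2) + t = (-2 + t) + t = -2 + 2*t)
(2593 + S(r))*(4619 + g(69, 57)) = (2593 + (-2 + 2*(-35)))*(4619 + 69²) = (2593 + (-2 - 70))*(4619 + 4761) = (2593 - 72)*9380 = 2521*9380 = 23646980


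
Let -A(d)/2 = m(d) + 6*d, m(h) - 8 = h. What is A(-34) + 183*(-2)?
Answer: 94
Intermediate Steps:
m(h) = 8 + h
A(d) = -16 - 14*d (A(d) = -2*((8 + d) + 6*d) = -2*(8 + 7*d) = -16 - 14*d)
A(-34) + 183*(-2) = (-16 - 14*(-34)) + 183*(-2) = (-16 + 476) - 366 = 460 - 366 = 94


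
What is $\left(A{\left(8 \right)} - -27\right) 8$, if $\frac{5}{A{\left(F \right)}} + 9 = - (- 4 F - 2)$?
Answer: $\frac{1088}{5} \approx 217.6$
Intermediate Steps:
$A{\left(F \right)} = \frac{5}{-7 + 4 F}$ ($A{\left(F \right)} = \frac{5}{-9 - \left(- 4 F - 2\right)} = \frac{5}{-9 - \left(-2 - 4 F\right)} = \frac{5}{-9 + \left(2 + 4 F\right)} = \frac{5}{-7 + 4 F}$)
$\left(A{\left(8 \right)} - -27\right) 8 = \left(\frac{5}{-7 + 4 \cdot 8} - -27\right) 8 = \left(\frac{5}{-7 + 32} + 27\right) 8 = \left(\frac{5}{25} + 27\right) 8 = \left(5 \cdot \frac{1}{25} + 27\right) 8 = \left(\frac{1}{5} + 27\right) 8 = \frac{136}{5} \cdot 8 = \frac{1088}{5}$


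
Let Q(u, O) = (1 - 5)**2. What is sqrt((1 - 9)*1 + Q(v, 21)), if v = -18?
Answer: 2*sqrt(2) ≈ 2.8284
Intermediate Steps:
Q(u, O) = 16 (Q(u, O) = (-4)**2 = 16)
sqrt((1 - 9)*1 + Q(v, 21)) = sqrt((1 - 9)*1 + 16) = sqrt(-8*1 + 16) = sqrt(-8 + 16) = sqrt(8) = 2*sqrt(2)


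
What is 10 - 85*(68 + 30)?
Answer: -8320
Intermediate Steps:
10 - 85*(68 + 30) = 10 - 85*98 = 10 - 8330 = -8320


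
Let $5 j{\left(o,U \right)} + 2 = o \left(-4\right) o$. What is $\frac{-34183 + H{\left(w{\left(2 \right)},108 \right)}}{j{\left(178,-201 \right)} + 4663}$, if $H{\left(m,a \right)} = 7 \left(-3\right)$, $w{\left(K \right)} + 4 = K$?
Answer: $\frac{171020}{103423} \approx 1.6536$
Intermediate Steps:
$w{\left(K \right)} = -4 + K$
$H{\left(m,a \right)} = -21$
$j{\left(o,U \right)} = - \frac{2}{5} - \frac{4 o^{2}}{5}$ ($j{\left(o,U \right)} = - \frac{2}{5} + \frac{o \left(-4\right) o}{5} = - \frac{2}{5} + \frac{- 4 o o}{5} = - \frac{2}{5} + \frac{\left(-4\right) o^{2}}{5} = - \frac{2}{5} - \frac{4 o^{2}}{5}$)
$\frac{-34183 + H{\left(w{\left(2 \right)},108 \right)}}{j{\left(178,-201 \right)} + 4663} = \frac{-34183 - 21}{\left(- \frac{2}{5} - \frac{4 \cdot 178^{2}}{5}\right) + 4663} = - \frac{34204}{\left(- \frac{2}{5} - \frac{126736}{5}\right) + 4663} = - \frac{34204}{- \frac{126738}{5} + 4663} = - \frac{34204}{- \frac{103423}{5}} = \left(-34204\right) \left(- \frac{5}{103423}\right) = \frac{171020}{103423}$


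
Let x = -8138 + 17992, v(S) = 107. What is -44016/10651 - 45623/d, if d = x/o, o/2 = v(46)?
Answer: -52211438143/52477477 ≈ -994.93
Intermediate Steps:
o = 214 (o = 2*107 = 214)
x = 9854
d = 4927/107 (d = 9854/214 = 9854*(1/214) = 4927/107 ≈ 46.047)
-44016/10651 - 45623/d = -44016/10651 - 45623/4927/107 = -44016*1/10651 - 45623*107/4927 = -44016/10651 - 4881661/4927 = -52211438143/52477477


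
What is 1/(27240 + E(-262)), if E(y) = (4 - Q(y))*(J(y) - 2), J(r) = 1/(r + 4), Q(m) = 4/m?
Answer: 16899/460192789 ≈ 3.6722e-5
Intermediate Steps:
J(r) = 1/(4 + r)
E(y) = (-2 + 1/(4 + y))*(4 - 4/y) (E(y) = (4 - 4/y)*(1/(4 + y) - 2) = (4 - 4/y)*(-2 + 1/(4 + y)) = (-2 + 1/(4 + y))*(4 - 4/y))
1/(27240 + E(-262)) = 1/(27240 + 4*(7 - 5*(-262) - 2*(-262)**2)/(-262*(4 - 262))) = 1/(27240 + 4*(-1/262)*(7 + 1310 - 2*68644)/(-258)) = 1/(27240 + 4*(-1/262)*(-1/258)*(7 + 1310 - 137288)) = 1/(27240 + 4*(-1/262)*(-1/258)*(-135971)) = 1/(27240 - 135971/16899) = 1/(460192789/16899) = 16899/460192789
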